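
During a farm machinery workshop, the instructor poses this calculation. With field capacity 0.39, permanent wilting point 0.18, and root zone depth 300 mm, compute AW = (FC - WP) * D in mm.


AW = (FC - WP) * D
   = (0.39 - 0.18) * 300
   = 0.21 * 300
   = 63 mm


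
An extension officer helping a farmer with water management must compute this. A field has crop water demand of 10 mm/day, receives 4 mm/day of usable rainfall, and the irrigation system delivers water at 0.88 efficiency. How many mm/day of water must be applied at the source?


IWR = (ETc - Pe) / Ea
    = (10 - 4) / 0.88
    = 6 / 0.88
    = 6.82 mm/day


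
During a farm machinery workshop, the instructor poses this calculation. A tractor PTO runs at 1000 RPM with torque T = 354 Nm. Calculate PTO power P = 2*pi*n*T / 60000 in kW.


P = 2*pi*n*T / 60000
  = 2*pi * 1000 * 354 / 60000
  = 2224247.60 / 60000
  = 37.07 kW


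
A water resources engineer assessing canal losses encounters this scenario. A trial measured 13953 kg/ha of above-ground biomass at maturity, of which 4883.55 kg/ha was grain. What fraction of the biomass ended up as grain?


HI = grain_yield / biomass
   = 4883.55 / 13953
   = 0.35


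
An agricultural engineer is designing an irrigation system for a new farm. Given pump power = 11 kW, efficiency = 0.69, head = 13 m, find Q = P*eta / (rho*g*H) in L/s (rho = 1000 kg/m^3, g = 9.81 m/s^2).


Q = (P * 1000 * eta) / (rho * g * H)
  = (11 * 1000 * 0.69) / (1000 * 9.81 * 13)
  = 7590 / 127530
  = 0.05952 m^3/s = 59.52 L/s


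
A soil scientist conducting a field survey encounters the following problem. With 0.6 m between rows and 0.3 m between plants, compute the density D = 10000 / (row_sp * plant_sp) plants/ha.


D = 10000 / (row_sp * plant_sp)
  = 10000 / (0.6 * 0.3)
  = 10000 / 0.1800
  = 55555.56 plants/ha


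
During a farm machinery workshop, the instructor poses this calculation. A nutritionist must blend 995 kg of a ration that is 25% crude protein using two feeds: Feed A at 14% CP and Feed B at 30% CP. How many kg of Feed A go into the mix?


parts_A = CP_b - target = 30 - 25 = 5
parts_B = target - CP_a = 25 - 14 = 11
total_parts = 5 + 11 = 16
Feed A = 995 * 5 / 16 = 310.94 kg
Feed B = 995 * 11 / 16 = 684.06 kg

310.94 kg


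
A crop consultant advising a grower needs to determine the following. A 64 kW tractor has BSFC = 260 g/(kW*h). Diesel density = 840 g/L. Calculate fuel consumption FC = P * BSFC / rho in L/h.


FC = P * BSFC / rho_fuel
   = 64 * 260 / 840
   = 16640 / 840
   = 19.81 L/h


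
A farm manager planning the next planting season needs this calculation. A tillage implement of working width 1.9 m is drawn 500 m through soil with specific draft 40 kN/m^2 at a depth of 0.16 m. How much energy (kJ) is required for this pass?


E = k * d * w * L
  = 40 * 0.16 * 1.9 * 500
  = 6080 kJ


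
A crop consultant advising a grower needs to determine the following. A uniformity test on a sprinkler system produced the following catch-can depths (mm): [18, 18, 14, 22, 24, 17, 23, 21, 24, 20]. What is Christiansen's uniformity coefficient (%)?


xbar = 201 / 10 = 20.100
sum|xi - xbar| = 27
CU = 100 * (1 - 27 / (10 * 20.100))
   = 100 * (1 - 0.1343)
   = 86.57%


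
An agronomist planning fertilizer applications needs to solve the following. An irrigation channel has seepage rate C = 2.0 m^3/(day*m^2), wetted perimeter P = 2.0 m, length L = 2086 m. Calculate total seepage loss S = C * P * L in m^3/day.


S = C * P * L
  = 2.0 * 2.0 * 2086
  = 8344 m^3/day


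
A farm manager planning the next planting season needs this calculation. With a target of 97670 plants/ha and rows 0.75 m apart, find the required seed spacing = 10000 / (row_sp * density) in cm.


spacing = 10000 / (row_sp * density)
        = 10000 / (0.75 * 97670)
        = 10000 / 73252.50
        = 0.13651 m = 13.65 cm


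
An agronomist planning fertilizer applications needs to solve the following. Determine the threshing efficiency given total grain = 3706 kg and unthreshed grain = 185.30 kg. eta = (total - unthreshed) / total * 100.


eta = (total - unthreshed) / total * 100
    = (3706 - 185.30) / 3706 * 100
    = 3520.70 / 3706 * 100
    = 95%


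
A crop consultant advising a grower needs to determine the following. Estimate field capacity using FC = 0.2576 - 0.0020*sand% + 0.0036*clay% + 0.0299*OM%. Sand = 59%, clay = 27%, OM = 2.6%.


FC = 0.2576 - 0.0020*59 + 0.0036*27 + 0.0299*2.6
   = 0.2576 - 0.1180 + 0.0972 + 0.0777
   = 0.3145


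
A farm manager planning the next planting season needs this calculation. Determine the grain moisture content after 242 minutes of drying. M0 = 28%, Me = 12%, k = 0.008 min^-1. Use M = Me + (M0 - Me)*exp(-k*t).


M = Me + (M0 - Me) * e^(-k*t)
  = 12 + (28 - 12) * e^(-0.008*242)
  = 12 + 16 * e^(-1.936)
  = 12 + 16 * 0.14428
  = 12 + 2.3085
  = 14.31%


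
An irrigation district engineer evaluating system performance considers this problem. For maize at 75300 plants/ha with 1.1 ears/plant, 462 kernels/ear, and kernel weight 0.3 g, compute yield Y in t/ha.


Y = density * ears * kernels * kw
  = 75300 * 1.1 * 462 * 0.3 g/ha
  = 11480238 g/ha
  = 11480.24 kg/ha = 11.48 t/ha


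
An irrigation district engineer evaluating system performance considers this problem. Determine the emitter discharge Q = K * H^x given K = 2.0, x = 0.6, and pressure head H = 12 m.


Q = K * H^x
  = 2.0 * 12^0.6
  = 2.0 * 4.4413
  = 8.88 L/h


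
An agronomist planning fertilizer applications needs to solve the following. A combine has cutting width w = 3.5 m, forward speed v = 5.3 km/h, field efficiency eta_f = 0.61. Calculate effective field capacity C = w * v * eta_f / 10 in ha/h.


C = w * v * eta_f / 10
  = 3.5 * 5.3 * 0.61 / 10
  = 11.32 / 10
  = 1.13 ha/h


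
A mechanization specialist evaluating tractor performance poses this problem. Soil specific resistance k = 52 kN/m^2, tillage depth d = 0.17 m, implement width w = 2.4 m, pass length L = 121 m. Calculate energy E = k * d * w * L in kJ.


E = k * d * w * L
  = 52 * 0.17 * 2.4 * 121
  = 2567.14 kJ


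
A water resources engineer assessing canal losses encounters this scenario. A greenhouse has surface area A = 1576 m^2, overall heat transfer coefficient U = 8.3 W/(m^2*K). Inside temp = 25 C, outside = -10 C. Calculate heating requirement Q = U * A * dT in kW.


dT = 25 - (-10) = 35 K
Q = U * A * dT
  = 8.3 * 1576 * 35
  = 457828 W = 457.83 kW


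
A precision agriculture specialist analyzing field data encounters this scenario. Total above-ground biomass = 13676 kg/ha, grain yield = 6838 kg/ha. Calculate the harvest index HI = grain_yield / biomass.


HI = grain_yield / biomass
   = 6838 / 13676
   = 0.50


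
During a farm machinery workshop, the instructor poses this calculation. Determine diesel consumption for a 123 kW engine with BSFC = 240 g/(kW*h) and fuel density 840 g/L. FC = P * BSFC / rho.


FC = P * BSFC / rho_fuel
   = 123 * 240 / 840
   = 29520 / 840
   = 35.14 L/h


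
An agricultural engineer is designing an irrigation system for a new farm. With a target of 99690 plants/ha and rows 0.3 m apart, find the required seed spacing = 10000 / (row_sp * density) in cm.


spacing = 10000 / (row_sp * density)
        = 10000 / (0.3 * 99690)
        = 10000 / 29907
        = 0.33437 m = 33.44 cm


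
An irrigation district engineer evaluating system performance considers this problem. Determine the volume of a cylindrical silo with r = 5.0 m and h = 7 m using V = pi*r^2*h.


V = pi * r^2 * h
  = pi * 5.0^2 * 7
  = pi * 25 * 7
  = 549.78 m^3


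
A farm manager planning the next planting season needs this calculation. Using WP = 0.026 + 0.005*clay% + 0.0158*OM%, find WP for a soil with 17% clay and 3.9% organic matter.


WP = 0.026 + 0.005*17 + 0.0158*3.9
   = 0.026 + 0.0850 + 0.0616
   = 0.1726


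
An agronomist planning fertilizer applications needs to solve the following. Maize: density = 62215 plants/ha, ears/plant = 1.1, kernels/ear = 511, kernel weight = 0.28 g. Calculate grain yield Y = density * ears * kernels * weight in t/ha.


Y = density * ears * kernels * kw
  = 62215 * 1.1 * 511 * 0.28 g/ha
  = 9791894.42 g/ha
  = 9791.89 kg/ha = 9.79 t/ha


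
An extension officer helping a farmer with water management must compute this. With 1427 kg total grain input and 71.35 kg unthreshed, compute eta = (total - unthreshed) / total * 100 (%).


eta = (total - unthreshed) / total * 100
    = (1427 - 71.35) / 1427 * 100
    = 1355.65 / 1427 * 100
    = 95%


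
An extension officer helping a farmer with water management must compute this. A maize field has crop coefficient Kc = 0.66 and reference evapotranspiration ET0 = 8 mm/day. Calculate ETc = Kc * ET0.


ETc = Kc * ET0
    = 0.66 * 8
    = 5.28 mm/day


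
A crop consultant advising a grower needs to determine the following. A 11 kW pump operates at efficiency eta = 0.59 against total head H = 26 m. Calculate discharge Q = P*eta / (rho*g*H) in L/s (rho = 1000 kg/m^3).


Q = (P * 1000 * eta) / (rho * g * H)
  = (11 * 1000 * 0.59) / (1000 * 9.81 * 26)
  = 6490 / 255060
  = 0.02544 m^3/s = 25.44 L/s


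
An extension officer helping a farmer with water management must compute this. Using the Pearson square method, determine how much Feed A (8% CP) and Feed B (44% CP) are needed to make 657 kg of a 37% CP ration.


parts_A = CP_b - target = 44 - 37 = 7
parts_B = target - CP_a = 37 - 8 = 29
total_parts = 7 + 29 = 36
Feed A = 657 * 7 / 36 = 127.75 kg
Feed B = 657 * 29 / 36 = 529.25 kg

127.75 kg


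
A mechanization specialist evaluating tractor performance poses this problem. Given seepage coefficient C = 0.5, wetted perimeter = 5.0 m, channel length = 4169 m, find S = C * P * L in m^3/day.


S = C * P * L
  = 0.5 * 5.0 * 4169
  = 10422.50 m^3/day


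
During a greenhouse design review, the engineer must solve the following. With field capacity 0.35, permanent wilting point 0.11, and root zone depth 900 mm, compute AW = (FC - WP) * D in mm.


AW = (FC - WP) * D
   = (0.35 - 0.11) * 900
   = 0.24 * 900
   = 216 mm


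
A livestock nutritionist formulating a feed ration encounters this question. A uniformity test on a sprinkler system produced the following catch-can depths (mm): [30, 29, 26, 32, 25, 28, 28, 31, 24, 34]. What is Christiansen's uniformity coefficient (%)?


xbar = 287 / 10 = 28.700
sum|xi - xbar| = 25
CU = 100 * (1 - 25 / (10 * 28.700))
   = 100 * (1 - 0.0871)
   = 91.29%


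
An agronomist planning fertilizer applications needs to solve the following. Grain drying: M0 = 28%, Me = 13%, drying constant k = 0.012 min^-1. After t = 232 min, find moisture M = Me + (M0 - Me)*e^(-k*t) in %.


M = Me + (M0 - Me) * e^(-k*t)
  = 13 + (28 - 13) * e^(-0.012*232)
  = 13 + 15 * e^(-2.784)
  = 13 + 15 * 0.06179
  = 13 + 0.9269
  = 13.93%


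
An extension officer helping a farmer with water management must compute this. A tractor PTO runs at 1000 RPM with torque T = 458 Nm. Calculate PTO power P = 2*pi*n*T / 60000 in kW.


P = 2*pi*n*T / 60000
  = 2*pi * 1000 * 458 / 60000
  = 2877698.87 / 60000
  = 47.96 kW


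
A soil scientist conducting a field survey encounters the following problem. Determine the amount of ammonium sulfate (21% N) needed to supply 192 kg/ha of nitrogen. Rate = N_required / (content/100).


Rate = N_required / (N_content / 100)
     = 192 / (21 / 100)
     = 192 / 0.21
     = 914.29 kg/ha


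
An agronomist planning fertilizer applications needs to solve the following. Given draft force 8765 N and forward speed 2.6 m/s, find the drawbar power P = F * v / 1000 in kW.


P = F * v / 1000
  = 8765 * 2.6 / 1000
  = 22789 / 1000
  = 22.79 kW


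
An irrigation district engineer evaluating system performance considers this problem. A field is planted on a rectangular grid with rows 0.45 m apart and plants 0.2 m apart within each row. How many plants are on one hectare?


D = 10000 / (row_sp * plant_sp)
  = 10000 / (0.45 * 0.2)
  = 10000 / 0.0900
  = 111111.11 plants/ha


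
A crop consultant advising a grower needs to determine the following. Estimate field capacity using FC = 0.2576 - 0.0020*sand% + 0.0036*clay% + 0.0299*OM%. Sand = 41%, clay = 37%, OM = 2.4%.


FC = 0.2576 - 0.0020*41 + 0.0036*37 + 0.0299*2.4
   = 0.2576 - 0.0820 + 0.1332 + 0.0718
   = 0.3806


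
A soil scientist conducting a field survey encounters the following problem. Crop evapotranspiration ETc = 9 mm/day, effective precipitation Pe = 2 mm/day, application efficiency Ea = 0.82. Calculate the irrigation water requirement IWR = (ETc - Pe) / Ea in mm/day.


IWR = (ETc - Pe) / Ea
    = (9 - 2) / 0.82
    = 7 / 0.82
    = 8.54 mm/day


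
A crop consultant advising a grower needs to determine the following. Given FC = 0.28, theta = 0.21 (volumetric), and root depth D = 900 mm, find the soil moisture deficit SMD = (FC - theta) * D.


SMD = (FC - theta) * D
    = (0.28 - 0.21) * 900
    = 0.070 * 900
    = 63 mm


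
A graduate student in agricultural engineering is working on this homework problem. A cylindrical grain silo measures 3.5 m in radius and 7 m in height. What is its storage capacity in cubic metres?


V = pi * r^2 * h
  = pi * 3.5^2 * 7
  = pi * 12.25 * 7
  = 269.39 m^3


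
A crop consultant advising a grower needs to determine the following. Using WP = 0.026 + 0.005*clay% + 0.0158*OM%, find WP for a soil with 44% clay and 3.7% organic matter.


WP = 0.026 + 0.005*44 + 0.0158*3.7
   = 0.026 + 0.2200 + 0.0585
   = 0.3045


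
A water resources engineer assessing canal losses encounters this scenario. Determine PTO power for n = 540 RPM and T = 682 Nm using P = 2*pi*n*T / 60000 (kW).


P = 2*pi*n*T / 60000
  = 2*pi * 540 * 682 / 60000
  = 2313971.48 / 60000
  = 38.57 kW


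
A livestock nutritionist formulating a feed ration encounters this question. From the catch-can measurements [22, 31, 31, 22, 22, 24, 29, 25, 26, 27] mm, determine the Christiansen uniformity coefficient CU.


xbar = 259 / 10 = 25.900
sum|xi - xbar| = 29
CU = 100 * (1 - 29 / (10 * 25.900))
   = 100 * (1 - 0.1120)
   = 88.80%


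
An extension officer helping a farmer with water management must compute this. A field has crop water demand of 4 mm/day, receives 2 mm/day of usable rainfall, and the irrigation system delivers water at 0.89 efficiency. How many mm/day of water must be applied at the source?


IWR = (ETc - Pe) / Ea
    = (4 - 2) / 0.89
    = 2 / 0.89
    = 2.25 mm/day


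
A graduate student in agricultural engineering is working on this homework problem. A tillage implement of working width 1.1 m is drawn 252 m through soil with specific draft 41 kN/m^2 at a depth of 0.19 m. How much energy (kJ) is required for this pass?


E = k * d * w * L
  = 41 * 0.19 * 1.1 * 252
  = 2159.39 kJ


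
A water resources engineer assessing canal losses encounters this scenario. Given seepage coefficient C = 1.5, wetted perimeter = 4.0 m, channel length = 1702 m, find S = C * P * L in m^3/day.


S = C * P * L
  = 1.5 * 4.0 * 1702
  = 10212 m^3/day


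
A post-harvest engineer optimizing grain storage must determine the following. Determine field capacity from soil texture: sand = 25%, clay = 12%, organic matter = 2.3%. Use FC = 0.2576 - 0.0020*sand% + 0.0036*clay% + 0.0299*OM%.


FC = 0.2576 - 0.0020*25 + 0.0036*12 + 0.0299*2.3
   = 0.2576 - 0.0500 + 0.0432 + 0.0688
   = 0.3196


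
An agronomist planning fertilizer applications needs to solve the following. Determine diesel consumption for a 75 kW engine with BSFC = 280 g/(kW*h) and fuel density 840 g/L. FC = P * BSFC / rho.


FC = P * BSFC / rho_fuel
   = 75 * 280 / 840
   = 21000 / 840
   = 25 L/h


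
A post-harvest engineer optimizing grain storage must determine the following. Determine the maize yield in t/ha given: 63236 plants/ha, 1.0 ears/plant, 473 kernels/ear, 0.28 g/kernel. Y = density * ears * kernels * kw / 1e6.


Y = density * ears * kernels * kw
  = 63236 * 1.0 * 473 * 0.28 g/ha
  = 8374975.84 g/ha
  = 8374.98 kg/ha = 8.37 t/ha


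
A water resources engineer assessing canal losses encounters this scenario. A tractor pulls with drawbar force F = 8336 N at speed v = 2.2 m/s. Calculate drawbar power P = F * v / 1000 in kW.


P = F * v / 1000
  = 8336 * 2.2 / 1000
  = 18339.20 / 1000
  = 18.34 kW


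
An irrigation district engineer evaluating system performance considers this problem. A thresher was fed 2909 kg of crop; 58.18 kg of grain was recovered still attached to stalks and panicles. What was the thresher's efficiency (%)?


eta = (total - unthreshed) / total * 100
    = (2909 - 58.18) / 2909 * 100
    = 2850.82 / 2909 * 100
    = 98%


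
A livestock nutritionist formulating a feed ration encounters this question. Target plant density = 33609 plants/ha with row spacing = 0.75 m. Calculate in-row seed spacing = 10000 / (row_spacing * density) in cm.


spacing = 10000 / (row_sp * density)
        = 10000 / (0.75 * 33609)
        = 10000 / 25206.75
        = 0.39672 m = 39.67 cm


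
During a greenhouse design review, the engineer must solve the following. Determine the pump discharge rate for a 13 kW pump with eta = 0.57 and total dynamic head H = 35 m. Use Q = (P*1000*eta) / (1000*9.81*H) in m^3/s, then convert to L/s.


Q = (P * 1000 * eta) / (rho * g * H)
  = (13 * 1000 * 0.57) / (1000 * 9.81 * 35)
  = 7410 / 343350
  = 0.02158 m^3/s = 21.58 L/s


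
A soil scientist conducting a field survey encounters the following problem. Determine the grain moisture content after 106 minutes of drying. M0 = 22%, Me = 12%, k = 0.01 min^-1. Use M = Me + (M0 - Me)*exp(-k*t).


M = Me + (M0 - Me) * e^(-k*t)
  = 12 + (22 - 12) * e^(-0.01*106)
  = 12 + 10 * e^(-1.060)
  = 12 + 10 * 0.34646
  = 12 + 3.4646
  = 15.46%


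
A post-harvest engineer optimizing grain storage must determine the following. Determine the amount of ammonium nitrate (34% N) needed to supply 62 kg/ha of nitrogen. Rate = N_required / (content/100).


Rate = N_required / (N_content / 100)
     = 62 / (34 / 100)
     = 62 / 0.34
     = 182.35 kg/ha


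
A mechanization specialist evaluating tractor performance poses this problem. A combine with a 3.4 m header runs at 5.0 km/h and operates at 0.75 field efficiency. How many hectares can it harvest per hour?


C = w * v * eta_f / 10
  = 3.4 * 5.0 * 0.75 / 10
  = 12.75 / 10
  = 1.28 ha/h


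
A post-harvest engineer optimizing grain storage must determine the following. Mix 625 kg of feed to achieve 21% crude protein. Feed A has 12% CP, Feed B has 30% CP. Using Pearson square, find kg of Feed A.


parts_A = CP_b - target = 30 - 21 = 9
parts_B = target - CP_a = 21 - 12 = 9
total_parts = 9 + 9 = 18
Feed A = 625 * 9 / 18 = 312.50 kg
Feed B = 625 * 9 / 18 = 312.50 kg


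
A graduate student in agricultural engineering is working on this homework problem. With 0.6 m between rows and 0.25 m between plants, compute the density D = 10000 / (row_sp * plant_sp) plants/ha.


D = 10000 / (row_sp * plant_sp)
  = 10000 / (0.6 * 0.25)
  = 10000 / 0.1500
  = 66666.67 plants/ha


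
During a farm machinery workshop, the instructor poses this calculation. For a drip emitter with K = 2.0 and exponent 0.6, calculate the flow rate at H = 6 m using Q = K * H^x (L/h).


Q = K * H^x
  = 2.0 * 6^0.6
  = 2.0 * 2.9302
  = 5.86 L/h


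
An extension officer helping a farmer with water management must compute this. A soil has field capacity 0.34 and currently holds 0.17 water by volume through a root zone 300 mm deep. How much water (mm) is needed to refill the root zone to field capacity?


SMD = (FC - theta) * D
    = (0.34 - 0.17) * 300
    = 0.170 * 300
    = 51 mm


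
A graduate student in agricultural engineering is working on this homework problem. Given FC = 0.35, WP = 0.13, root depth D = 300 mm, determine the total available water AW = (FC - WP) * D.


AW = (FC - WP) * D
   = (0.35 - 0.13) * 300
   = 0.22 * 300
   = 66 mm


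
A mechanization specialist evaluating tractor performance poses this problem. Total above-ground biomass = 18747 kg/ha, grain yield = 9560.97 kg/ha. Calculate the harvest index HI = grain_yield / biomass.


HI = grain_yield / biomass
   = 9560.97 / 18747
   = 0.51


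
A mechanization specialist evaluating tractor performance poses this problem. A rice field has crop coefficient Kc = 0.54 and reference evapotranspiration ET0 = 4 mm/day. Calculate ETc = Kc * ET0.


ETc = Kc * ET0
    = 0.54 * 4
    = 2.16 mm/day


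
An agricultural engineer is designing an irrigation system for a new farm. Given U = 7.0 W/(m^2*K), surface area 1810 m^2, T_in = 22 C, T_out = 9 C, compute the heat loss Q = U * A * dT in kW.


dT = 22 - (9) = 13 K
Q = U * A * dT
  = 7.0 * 1810 * 13
  = 164710 W = 164.71 kW


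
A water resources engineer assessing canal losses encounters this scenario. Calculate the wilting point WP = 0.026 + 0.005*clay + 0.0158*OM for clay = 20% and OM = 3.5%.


WP = 0.026 + 0.005*20 + 0.0158*3.5
   = 0.026 + 0.1000 + 0.0553
   = 0.1813


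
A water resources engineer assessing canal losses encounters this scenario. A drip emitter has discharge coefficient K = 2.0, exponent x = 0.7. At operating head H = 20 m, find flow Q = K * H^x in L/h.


Q = K * H^x
  = 2.0 * 20^0.7
  = 2.0 * 8.1418
  = 16.28 L/h


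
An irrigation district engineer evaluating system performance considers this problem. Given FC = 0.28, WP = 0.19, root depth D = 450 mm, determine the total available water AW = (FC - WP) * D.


AW = (FC - WP) * D
   = (0.28 - 0.19) * 450
   = 0.09 * 450
   = 40.50 mm


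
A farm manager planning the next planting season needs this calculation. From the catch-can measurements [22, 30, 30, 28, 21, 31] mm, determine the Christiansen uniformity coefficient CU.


xbar = 162 / 6 = 27
sum|xi - xbar| = 22
CU = 100 * (1 - 22 / (6 * 27))
   = 100 * (1 - 0.1358)
   = 86.42%


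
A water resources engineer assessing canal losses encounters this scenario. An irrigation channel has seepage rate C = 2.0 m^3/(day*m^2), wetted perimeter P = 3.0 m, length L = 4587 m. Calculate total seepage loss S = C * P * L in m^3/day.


S = C * P * L
  = 2.0 * 3.0 * 4587
  = 27522 m^3/day


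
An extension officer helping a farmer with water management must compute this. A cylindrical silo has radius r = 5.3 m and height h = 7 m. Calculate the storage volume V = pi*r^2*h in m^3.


V = pi * r^2 * h
  = pi * 5.3^2 * 7
  = pi * 28.09 * 7
  = 617.73 m^3


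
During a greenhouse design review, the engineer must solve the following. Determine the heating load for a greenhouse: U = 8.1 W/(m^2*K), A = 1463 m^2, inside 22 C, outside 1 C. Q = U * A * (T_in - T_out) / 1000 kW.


dT = 22 - (1) = 21 K
Q = U * A * dT
  = 8.1 * 1463 * 21
  = 248856.30 W = 248.86 kW


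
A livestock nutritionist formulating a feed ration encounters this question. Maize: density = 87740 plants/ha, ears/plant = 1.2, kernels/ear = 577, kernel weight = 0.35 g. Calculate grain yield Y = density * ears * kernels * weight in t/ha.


Y = density * ears * kernels * kw
  = 87740 * 1.2 * 577 * 0.35 g/ha
  = 21262911.60 g/ha
  = 21262.91 kg/ha = 21.26 t/ha


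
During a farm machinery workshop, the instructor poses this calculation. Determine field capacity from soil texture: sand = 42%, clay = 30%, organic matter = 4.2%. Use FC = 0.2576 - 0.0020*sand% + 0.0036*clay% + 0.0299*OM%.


FC = 0.2576 - 0.0020*42 + 0.0036*30 + 0.0299*4.2
   = 0.2576 - 0.0840 + 0.1080 + 0.1256
   = 0.4072


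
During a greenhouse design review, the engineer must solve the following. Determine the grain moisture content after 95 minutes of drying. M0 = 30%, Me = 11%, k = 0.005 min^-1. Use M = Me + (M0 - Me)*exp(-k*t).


M = Me + (M0 - Me) * e^(-k*t)
  = 11 + (30 - 11) * e^(-0.005*95)
  = 11 + 19 * e^(-0.475)
  = 11 + 19 * 0.62189
  = 11 + 11.8158
  = 22.82%


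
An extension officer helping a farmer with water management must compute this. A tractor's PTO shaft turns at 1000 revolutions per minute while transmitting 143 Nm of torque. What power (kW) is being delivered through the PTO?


P = 2*pi*n*T / 60000
  = 2*pi * 1000 * 143 / 60000
  = 898495.50 / 60000
  = 14.97 kW


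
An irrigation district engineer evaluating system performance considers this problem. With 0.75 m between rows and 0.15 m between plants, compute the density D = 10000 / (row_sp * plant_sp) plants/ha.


D = 10000 / (row_sp * plant_sp)
  = 10000 / (0.75 * 0.15)
  = 10000 / 0.1125
  = 88888.89 plants/ha


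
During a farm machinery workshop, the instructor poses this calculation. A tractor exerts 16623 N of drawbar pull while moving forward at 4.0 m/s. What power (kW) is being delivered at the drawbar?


P = F * v / 1000
  = 16623 * 4.0 / 1000
  = 66492 / 1000
  = 66.49 kW


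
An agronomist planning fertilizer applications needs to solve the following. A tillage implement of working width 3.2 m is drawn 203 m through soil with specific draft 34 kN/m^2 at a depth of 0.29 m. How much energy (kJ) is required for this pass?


E = k * d * w * L
  = 34 * 0.29 * 3.2 * 203
  = 6405.06 kJ


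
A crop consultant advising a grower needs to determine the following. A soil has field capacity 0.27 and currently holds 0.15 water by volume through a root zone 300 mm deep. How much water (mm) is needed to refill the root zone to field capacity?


SMD = (FC - theta) * D
    = (0.27 - 0.15) * 300
    = 0.120 * 300
    = 36 mm


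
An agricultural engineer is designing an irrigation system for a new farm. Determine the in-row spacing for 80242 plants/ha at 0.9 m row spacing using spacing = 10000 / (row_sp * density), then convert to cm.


spacing = 10000 / (row_sp * density)
        = 10000 / (0.9 * 80242)
        = 10000 / 72217.80
        = 0.13847 m = 13.85 cm


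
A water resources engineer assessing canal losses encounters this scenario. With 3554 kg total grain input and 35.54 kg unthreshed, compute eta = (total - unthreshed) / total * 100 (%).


eta = (total - unthreshed) / total * 100
    = (3554 - 35.54) / 3554 * 100
    = 3518.46 / 3554 * 100
    = 99%


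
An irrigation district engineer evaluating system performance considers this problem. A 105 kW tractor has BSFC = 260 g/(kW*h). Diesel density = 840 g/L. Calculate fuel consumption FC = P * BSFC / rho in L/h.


FC = P * BSFC / rho_fuel
   = 105 * 260 / 840
   = 27300 / 840
   = 32.50 L/h


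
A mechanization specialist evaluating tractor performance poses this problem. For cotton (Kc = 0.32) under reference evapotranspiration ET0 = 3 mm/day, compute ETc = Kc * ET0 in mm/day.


ETc = Kc * ET0
    = 0.32 * 3
    = 0.96 mm/day


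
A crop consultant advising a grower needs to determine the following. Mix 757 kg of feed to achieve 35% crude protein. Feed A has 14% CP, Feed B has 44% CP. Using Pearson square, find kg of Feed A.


parts_A = CP_b - target = 44 - 35 = 9
parts_B = target - CP_a = 35 - 14 = 21
total_parts = 9 + 21 = 30
Feed A = 757 * 9 / 30 = 227.10 kg
Feed B = 757 * 21 / 30 = 529.90 kg

227.10 kg


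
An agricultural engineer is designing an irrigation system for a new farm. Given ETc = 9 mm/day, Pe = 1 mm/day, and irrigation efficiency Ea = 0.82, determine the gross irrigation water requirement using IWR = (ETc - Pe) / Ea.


IWR = (ETc - Pe) / Ea
    = (9 - 1) / 0.82
    = 8 / 0.82
    = 9.76 mm/day


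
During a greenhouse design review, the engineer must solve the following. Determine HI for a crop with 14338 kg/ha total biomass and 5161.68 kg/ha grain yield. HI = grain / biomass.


HI = grain_yield / biomass
   = 5161.68 / 14338
   = 0.36


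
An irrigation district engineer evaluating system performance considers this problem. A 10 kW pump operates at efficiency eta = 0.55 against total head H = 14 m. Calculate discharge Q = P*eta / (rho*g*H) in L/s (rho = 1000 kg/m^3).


Q = (P * 1000 * eta) / (rho * g * H)
  = (10 * 1000 * 0.55) / (1000 * 9.81 * 14)
  = 5500 / 137340
  = 0.04005 m^3/s = 40.05 L/s


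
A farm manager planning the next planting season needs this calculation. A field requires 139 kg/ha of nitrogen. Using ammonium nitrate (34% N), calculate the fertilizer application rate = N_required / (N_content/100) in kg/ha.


Rate = N_required / (N_content / 100)
     = 139 / (34 / 100)
     = 139 / 0.34
     = 408.82 kg/ha


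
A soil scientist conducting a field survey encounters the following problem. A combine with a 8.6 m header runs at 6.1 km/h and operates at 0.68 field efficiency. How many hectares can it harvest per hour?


C = w * v * eta_f / 10
  = 8.6 * 6.1 * 0.68 / 10
  = 35.67 / 10
  = 3.57 ha/h


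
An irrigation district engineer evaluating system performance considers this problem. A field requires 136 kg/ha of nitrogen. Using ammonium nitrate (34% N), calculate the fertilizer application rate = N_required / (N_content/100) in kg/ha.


Rate = N_required / (N_content / 100)
     = 136 / (34 / 100)
     = 136 / 0.34
     = 400 kg/ha


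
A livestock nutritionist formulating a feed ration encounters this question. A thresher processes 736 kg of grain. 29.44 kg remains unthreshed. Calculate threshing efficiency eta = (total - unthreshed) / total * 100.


eta = (total - unthreshed) / total * 100
    = (736 - 29.44) / 736 * 100
    = 706.56 / 736 * 100
    = 96%


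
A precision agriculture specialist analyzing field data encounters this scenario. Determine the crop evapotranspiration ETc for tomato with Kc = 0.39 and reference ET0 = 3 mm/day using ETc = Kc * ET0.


ETc = Kc * ET0
    = 0.39 * 3
    = 1.17 mm/day


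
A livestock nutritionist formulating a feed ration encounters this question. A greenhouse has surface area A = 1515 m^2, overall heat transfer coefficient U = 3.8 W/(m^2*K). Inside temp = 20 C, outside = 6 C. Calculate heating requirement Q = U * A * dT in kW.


dT = 20 - (6) = 14 K
Q = U * A * dT
  = 3.8 * 1515 * 14
  = 80598 W = 80.60 kW


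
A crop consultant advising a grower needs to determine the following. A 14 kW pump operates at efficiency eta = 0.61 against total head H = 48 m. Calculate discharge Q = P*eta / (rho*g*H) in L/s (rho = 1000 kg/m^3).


Q = (P * 1000 * eta) / (rho * g * H)
  = (14 * 1000 * 0.61) / (1000 * 9.81 * 48)
  = 8540 / 470880
  = 0.01814 m^3/s = 18.14 L/s


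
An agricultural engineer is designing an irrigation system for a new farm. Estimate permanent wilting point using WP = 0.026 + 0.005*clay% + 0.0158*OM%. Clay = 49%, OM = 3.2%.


WP = 0.026 + 0.005*49 + 0.0158*3.2
   = 0.026 + 0.2450 + 0.0506
   = 0.3216


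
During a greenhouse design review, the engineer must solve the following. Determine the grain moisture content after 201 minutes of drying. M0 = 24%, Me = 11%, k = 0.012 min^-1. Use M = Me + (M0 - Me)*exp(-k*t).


M = Me + (M0 - Me) * e^(-k*t)
  = 11 + (24 - 11) * e^(-0.012*201)
  = 11 + 13 * e^(-2.412)
  = 11 + 13 * 0.08964
  = 11 + 1.1653
  = 12.17%


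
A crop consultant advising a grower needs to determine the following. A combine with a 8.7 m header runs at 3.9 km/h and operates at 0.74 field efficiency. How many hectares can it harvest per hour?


C = w * v * eta_f / 10
  = 8.7 * 3.9 * 0.74 / 10
  = 25.11 / 10
  = 2.51 ha/h


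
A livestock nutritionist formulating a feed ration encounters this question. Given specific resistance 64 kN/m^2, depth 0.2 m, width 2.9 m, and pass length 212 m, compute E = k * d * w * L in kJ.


E = k * d * w * L
  = 64 * 0.2 * 2.9 * 212
  = 7869.44 kJ


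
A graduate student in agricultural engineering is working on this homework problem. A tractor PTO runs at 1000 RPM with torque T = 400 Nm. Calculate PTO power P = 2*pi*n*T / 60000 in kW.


P = 2*pi*n*T / 60000
  = 2*pi * 1000 * 400 / 60000
  = 2513274.12 / 60000
  = 41.89 kW


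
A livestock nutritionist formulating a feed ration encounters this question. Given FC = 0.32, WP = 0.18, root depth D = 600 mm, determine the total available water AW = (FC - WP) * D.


AW = (FC - WP) * D
   = (0.32 - 0.18) * 600
   = 0.14 * 600
   = 84 mm


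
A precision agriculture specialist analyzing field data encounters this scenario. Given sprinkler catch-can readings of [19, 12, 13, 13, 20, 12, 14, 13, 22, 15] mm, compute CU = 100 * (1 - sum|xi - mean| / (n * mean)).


xbar = 153 / 10 = 15.300
sum|xi - xbar| = 30.200
CU = 100 * (1 - 30.200 / (10 * 15.300))
   = 100 * (1 - 0.1974)
   = 80.26%


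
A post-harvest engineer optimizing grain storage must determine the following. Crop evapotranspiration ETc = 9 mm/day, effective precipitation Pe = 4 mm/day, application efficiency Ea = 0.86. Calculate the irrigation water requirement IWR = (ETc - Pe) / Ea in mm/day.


IWR = (ETc - Pe) / Ea
    = (9 - 4) / 0.86
    = 5 / 0.86
    = 5.81 mm/day


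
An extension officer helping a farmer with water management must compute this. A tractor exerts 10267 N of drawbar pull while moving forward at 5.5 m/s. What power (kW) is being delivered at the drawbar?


P = F * v / 1000
  = 10267 * 5.5 / 1000
  = 56468.50 / 1000
  = 56.47 kW


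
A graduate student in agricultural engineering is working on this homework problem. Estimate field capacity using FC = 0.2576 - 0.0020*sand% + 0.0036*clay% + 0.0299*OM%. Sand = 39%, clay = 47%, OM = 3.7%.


FC = 0.2576 - 0.0020*39 + 0.0036*47 + 0.0299*3.7
   = 0.2576 - 0.0780 + 0.1692 + 0.1106
   = 0.4594


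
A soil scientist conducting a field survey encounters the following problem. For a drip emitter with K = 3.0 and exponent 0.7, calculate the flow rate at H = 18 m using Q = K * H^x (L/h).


Q = K * H^x
  = 3.0 * 18^0.7
  = 3.0 * 7.5629
  = 22.69 L/h


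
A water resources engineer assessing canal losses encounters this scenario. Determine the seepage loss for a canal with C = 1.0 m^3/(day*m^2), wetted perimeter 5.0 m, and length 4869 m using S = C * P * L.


S = C * P * L
  = 1.0 * 5.0 * 4869
  = 24345 m^3/day


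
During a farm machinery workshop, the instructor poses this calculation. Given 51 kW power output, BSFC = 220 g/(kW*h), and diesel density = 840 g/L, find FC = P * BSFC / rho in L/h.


FC = P * BSFC / rho_fuel
   = 51 * 220 / 840
   = 11220 / 840
   = 13.36 L/h


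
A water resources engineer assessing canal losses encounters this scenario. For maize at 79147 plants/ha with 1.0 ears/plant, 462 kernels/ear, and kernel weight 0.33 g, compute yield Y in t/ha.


Y = density * ears * kernels * kw
  = 79147 * 1.0 * 462 * 0.33 g/ha
  = 12066751.62 g/ha
  = 12066.75 kg/ha = 12.07 t/ha


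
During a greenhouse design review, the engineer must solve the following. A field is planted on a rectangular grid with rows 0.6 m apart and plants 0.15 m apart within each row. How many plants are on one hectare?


D = 10000 / (row_sp * plant_sp)
  = 10000 / (0.6 * 0.15)
  = 10000 / 0.0900
  = 111111.11 plants/ha


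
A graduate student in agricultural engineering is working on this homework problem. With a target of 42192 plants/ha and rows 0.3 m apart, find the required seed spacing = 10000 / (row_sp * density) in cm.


spacing = 10000 / (row_sp * density)
        = 10000 / (0.3 * 42192)
        = 10000 / 12657.60
        = 0.79004 m = 79.00 cm


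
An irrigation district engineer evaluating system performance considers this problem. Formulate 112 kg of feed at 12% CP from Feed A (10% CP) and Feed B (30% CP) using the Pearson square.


parts_A = CP_b - target = 30 - 12 = 18
parts_B = target - CP_a = 12 - 10 = 2
total_parts = 18 + 2 = 20
Feed A = 112 * 18 / 20 = 100.80 kg
Feed B = 112 * 2 / 20 = 11.20 kg

100.80 kg


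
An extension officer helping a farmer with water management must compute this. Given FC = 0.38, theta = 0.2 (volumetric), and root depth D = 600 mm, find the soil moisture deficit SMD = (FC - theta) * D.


SMD = (FC - theta) * D
    = (0.38 - 0.2) * 600
    = 0.180 * 600
    = 108 mm


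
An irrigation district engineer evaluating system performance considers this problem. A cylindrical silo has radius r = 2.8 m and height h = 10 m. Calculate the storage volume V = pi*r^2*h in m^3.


V = pi * r^2 * h
  = pi * 2.8^2 * 10
  = pi * 7.84 * 10
  = 246.30 m^3


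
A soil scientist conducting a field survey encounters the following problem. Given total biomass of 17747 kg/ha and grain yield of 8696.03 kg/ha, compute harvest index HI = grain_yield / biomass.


HI = grain_yield / biomass
   = 8696.03 / 17747
   = 0.49


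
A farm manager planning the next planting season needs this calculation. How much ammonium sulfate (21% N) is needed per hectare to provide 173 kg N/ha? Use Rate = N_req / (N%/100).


Rate = N_required / (N_content / 100)
     = 173 / (21 / 100)
     = 173 / 0.21
     = 823.81 kg/ha


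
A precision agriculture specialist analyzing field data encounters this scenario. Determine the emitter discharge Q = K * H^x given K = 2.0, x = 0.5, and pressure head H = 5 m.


Q = K * H^x
  = 2.0 * 5^0.5
  = 2.0 * 2.2361
  = 4.47 L/h


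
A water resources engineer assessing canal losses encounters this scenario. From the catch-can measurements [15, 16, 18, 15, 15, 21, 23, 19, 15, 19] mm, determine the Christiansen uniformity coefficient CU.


xbar = 176 / 10 = 17.600
sum|xi - xbar| = 24
CU = 100 * (1 - 24 / (10 * 17.600))
   = 100 * (1 - 0.1364)
   = 86.36%


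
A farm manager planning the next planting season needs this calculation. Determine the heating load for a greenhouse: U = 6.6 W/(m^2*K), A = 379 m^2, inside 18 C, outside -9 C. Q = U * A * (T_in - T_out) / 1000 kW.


dT = 18 - (-9) = 27 K
Q = U * A * dT
  = 6.6 * 379 * 27
  = 67537.80 W = 67.54 kW


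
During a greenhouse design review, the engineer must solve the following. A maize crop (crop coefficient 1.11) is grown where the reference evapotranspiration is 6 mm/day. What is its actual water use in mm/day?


ETc = Kc * ET0
    = 1.11 * 6
    = 6.66 mm/day


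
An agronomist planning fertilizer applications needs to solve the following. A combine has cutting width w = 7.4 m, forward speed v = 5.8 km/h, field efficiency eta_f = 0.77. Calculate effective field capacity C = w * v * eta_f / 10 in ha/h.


C = w * v * eta_f / 10
  = 7.4 * 5.8 * 0.77 / 10
  = 33.05 / 10
  = 3.30 ha/h


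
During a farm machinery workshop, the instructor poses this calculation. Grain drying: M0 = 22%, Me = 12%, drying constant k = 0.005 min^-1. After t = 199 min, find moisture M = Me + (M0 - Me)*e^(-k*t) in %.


M = Me + (M0 - Me) * e^(-k*t)
  = 12 + (22 - 12) * e^(-0.005*199)
  = 12 + 10 * e^(-0.995)
  = 12 + 10 * 0.36972
  = 12 + 3.6972
  = 15.70%


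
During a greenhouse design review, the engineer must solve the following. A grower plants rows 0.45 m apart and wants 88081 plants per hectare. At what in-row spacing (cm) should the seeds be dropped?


spacing = 10000 / (row_sp * density)
        = 10000 / (0.45 * 88081)
        = 10000 / 39636.45
        = 0.25229 m = 25.23 cm


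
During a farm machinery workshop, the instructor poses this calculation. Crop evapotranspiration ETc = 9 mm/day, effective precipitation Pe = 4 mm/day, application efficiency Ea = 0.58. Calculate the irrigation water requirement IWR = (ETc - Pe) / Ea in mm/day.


IWR = (ETc - Pe) / Ea
    = (9 - 4) / 0.58
    = 5 / 0.58
    = 8.62 mm/day


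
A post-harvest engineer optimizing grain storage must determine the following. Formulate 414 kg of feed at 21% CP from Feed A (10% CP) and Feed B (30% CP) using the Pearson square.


parts_A = CP_b - target = 30 - 21 = 9
parts_B = target - CP_a = 21 - 10 = 11
total_parts = 9 + 11 = 20
Feed A = 414 * 9 / 20 = 186.30 kg
Feed B = 414 * 11 / 20 = 227.70 kg

186.30 kg


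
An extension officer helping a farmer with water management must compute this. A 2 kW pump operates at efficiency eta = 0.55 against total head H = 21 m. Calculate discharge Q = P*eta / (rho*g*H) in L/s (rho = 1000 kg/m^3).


Q = (P * 1000 * eta) / (rho * g * H)
  = (2 * 1000 * 0.55) / (1000 * 9.81 * 21)
  = 1100 / 206010
  = 0.00534 m^3/s = 5.34 L/s
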